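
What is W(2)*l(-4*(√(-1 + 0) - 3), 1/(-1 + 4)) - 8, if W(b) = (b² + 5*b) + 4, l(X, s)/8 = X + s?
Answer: 1768 - 576*I ≈ 1768.0 - 576.0*I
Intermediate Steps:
l(X, s) = 8*X + 8*s (l(X, s) = 8*(X + s) = 8*X + 8*s)
W(b) = 4 + b² + 5*b
W(2)*l(-4*(√(-1 + 0) - 3), 1/(-1 + 4)) - 8 = (4 + 2² + 5*2)*(8*(-4*(√(-1 + 0) - 3)) + 8/(-1 + 4)) - 8 = (4 + 4 + 10)*(8*(-4*(√(-1) - 3)) + 8/3) - 8 = 18*(8*(-4*(I - 3)) + 8*(⅓)) - 8 = 18*(8*(-4*(-3 + I)) + 8/3) - 8 = 18*(8*(12 - 4*I) + 8/3) - 8 = 18*((96 - 32*I) + 8/3) - 8 = 18*(296/3 - 32*I) - 8 = (1776 - 576*I) - 8 = 1768 - 576*I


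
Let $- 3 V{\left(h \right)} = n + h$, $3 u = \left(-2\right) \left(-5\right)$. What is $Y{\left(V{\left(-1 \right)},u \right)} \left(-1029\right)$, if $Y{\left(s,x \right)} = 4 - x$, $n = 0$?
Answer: $-686$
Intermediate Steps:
$u = \frac{10}{3}$ ($u = \frac{\left(-2\right) \left(-5\right)}{3} = \frac{1}{3} \cdot 10 = \frac{10}{3} \approx 3.3333$)
$V{\left(h \right)} = - \frac{h}{3}$ ($V{\left(h \right)} = - \frac{0 + h}{3} = - \frac{h}{3}$)
$Y{\left(V{\left(-1 \right)},u \right)} \left(-1029\right) = \left(4 - \frac{10}{3}\right) \left(-1029\right) = \frac{2}{3} \left(-1029\right) = -686$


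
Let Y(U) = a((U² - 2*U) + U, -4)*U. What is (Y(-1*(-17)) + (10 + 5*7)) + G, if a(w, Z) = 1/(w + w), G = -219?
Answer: -5567/32 ≈ -173.97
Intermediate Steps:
a(w, Z) = 1/(2*w)
Y(U) = U/(2*(U² - U)) (Y(U) = (1/(2*((U² - 2*U) + U)))*U = (1/(2*(U² - U)))*U = U/(2*(U² - U)))
(Y(-1*(-17)) + (10 + 5*7)) + G = (1/(2*(-1 - 1*(-17))) + (10 + 5*7)) - 219 = (1/(2*(-1 + 17)) + (10 + 35)) - 219 = ((½)/16 + 45) - 219 = ((½)*(1/16) + 45) - 219 = (1/32 + 45) - 219 = 1441/32 - 219 = -5567/32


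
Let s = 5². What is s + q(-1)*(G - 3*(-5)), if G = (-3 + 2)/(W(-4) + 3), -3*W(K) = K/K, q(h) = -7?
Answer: -619/8 ≈ -77.375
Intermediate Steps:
W(K) = -⅓ (W(K) = -K/(3*K) = -⅓*1 = -⅓)
G = -3/8 (G = (-3 + 2)/(-⅓ + 3) = -1/8/3 = -1*3/8 = -3/8 ≈ -0.37500)
s = 25
s + q(-1)*(G - 3*(-5)) = 25 - 7*(-3/8 - 3*(-5)) = 25 - 7*(-3/8 + 15) = 25 - 7*117/8 = 25 - 819/8 = -619/8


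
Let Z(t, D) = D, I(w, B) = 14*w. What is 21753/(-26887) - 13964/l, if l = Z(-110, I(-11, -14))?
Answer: 26578579/295757 ≈ 89.866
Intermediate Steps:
l = -154 (l = 14*(-11) = -154)
21753/(-26887) - 13964/l = 21753/(-26887) - 13964/(-154) = 21753*(-1/26887) - 13964*(-1/154) = -21753/26887 + 6982/77 = 26578579/295757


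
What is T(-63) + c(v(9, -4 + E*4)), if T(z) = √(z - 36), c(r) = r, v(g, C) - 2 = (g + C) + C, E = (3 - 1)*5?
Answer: 83 + 3*I*√11 ≈ 83.0 + 9.9499*I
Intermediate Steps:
E = 10 (E = 2*5 = 10)
v(g, C) = 2 + g + 2*C (v(g, C) = 2 + ((g + C) + C) = 2 + ((C + g) + C) = 2 + (g + 2*C) = 2 + g + 2*C)
T(z) = √(-36 + z)
T(-63) + c(v(9, -4 + E*4)) = √(-36 - 63) + (2 + 9 + 2*(-4 + 10*4)) = √(-99) + (2 + 9 + 2*(-4 + 40)) = 3*I*√11 + (2 + 9 + 2*36) = 3*I*√11 + (2 + 9 + 72) = 3*I*√11 + 83 = 83 + 3*I*√11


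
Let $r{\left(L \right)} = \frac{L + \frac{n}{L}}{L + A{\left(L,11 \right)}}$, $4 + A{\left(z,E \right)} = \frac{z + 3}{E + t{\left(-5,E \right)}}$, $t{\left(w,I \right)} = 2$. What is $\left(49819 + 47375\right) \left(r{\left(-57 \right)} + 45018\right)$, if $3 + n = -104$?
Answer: $\frac{70415914793464}{16093} \approx 4.3756 \cdot 10^{9}$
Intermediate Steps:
$A{\left(z,E \right)} = -4 + \frac{3 + z}{2 + E}$ ($A{\left(z,E \right)} = -4 + \frac{z + 3}{E + 2} = -4 + \frac{3 + z}{2 + E}$)
$n = -107$ ($n = -3 - 104 = -107$)
$r{\left(L \right)} = \frac{L - \frac{107}{L}}{- \frac{49}{13} + \frac{14 L}{13}}$ ($r{\left(L \right)} = \frac{L - \frac{107}{L}}{L + \frac{-5 + L - 44}{2 + 11}} = \frac{L - \frac{107}{L}}{L + \frac{-5 + L - 44}{13}} = \frac{L - \frac{107}{L}}{L + \frac{-49 + L}{13}} = \frac{L - \frac{107}{L}}{L + \left(- \frac{49}{13} + \frac{L}{13}\right)} = \frac{L - \frac{107}{L}}{- \frac{49}{13} + \frac{14 L}{13}}$)
$\left(49819 + 47375\right) \left(r{\left(-57 \right)} + 45018\right) = \left(49819 + 47375\right) \left(\frac{13 \left(-107 + \left(-57\right)^{2}\right)}{7 \left(-57\right) \left(-7 + 2 \left(-57\right)\right)} + 45018\right) = 97194 \left(\frac{13}{7} \left(- \frac{1}{57}\right) \frac{1}{-7 - 114} \left(-107 + 3249\right) + 45018\right) = 97194 \left(\frac{13}{7} \left(- \frac{1}{57}\right) \frac{1}{-121} \cdot 3142 + 45018\right) = 97194 \left(\frac{13}{7} \left(- \frac{1}{57}\right) \left(- \frac{1}{121}\right) 3142 + 45018\right) = 97194 \left(\frac{40846}{48279} + 45018\right) = 97194 \cdot \frac{2173464868}{48279} = \frac{70415914793464}{16093}$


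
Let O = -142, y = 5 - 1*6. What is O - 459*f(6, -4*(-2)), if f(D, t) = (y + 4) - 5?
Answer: 776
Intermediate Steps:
y = -1 (y = 5 - 6 = -1)
f(D, t) = -2 (f(D, t) = (-1 + 4) - 5 = 3 - 5 = -2)
O - 459*f(6, -4*(-2)) = -142 - 459*(-2) = -142 + 918 = 776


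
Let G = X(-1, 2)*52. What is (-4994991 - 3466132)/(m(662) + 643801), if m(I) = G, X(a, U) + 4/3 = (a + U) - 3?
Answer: -25383369/1930883 ≈ -13.146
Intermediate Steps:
X(a, U) = -13/3 + U + a (X(a, U) = -4/3 + ((a + U) - 3) = -4/3 + ((U + a) - 3) = -4/3 + (-3 + U + a) = -13/3 + U + a)
G = -520/3 (G = (-13/3 + 2 - 1)*52 = -10/3*52 = -520/3 ≈ -173.33)
m(I) = -520/3
(-4994991 - 3466132)/(m(662) + 643801) = (-4994991 - 3466132)/(-520/3 + 643801) = -8461123/1930883/3 = -8461123*3/1930883 = -25383369/1930883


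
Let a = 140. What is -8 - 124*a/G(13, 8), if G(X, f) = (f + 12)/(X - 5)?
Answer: -6952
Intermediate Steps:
G(X, f) = (12 + f)/(-5 + X)
-8 - 124*a/G(13, 8) = -8 - 17360/((12 + 8)/(-5 + 13)) = -8 - 17360/(20/8) = -8 - 17360/((⅛)*20) = -8 - 17360/5/2 = -8 - 17360*2/5 = -8 - 124*56 = -8 - 6944 = -6952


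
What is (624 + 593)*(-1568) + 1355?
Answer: -1906901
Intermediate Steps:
(624 + 593)*(-1568) + 1355 = 1217*(-1568) + 1355 = -1908256 + 1355 = -1906901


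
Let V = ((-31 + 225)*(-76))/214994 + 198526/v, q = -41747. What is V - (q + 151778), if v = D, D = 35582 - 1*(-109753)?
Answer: -1719002460281543/15623076495 ≈ -1.1003e+5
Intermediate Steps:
D = 145335 (D = 35582 + 109753 = 145335)
v = 145335
V = 20269539802/15623076495 (V = ((-31 + 225)*(-76))/214994 + 198526/145335 = (194*(-76))*(1/214994) + 198526*(1/145335) = -14744*1/214994 + 198526/145335 = -7372/107497 + 198526/145335 = 20269539802/15623076495 ≈ 1.2974)
V - (q + 151778) = 20269539802/15623076495 - (-41747 + 151778) = 20269539802/15623076495 - 1*110031 = 20269539802/15623076495 - 110031 = -1719002460281543/15623076495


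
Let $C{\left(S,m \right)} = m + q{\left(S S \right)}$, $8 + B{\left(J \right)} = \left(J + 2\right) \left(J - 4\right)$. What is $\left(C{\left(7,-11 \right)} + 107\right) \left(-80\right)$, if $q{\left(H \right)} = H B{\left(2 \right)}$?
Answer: $55040$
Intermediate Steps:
$B{\left(J \right)} = -8 + \left(-4 + J\right) \left(2 + J\right)$ ($B{\left(J \right)} = -8 + \left(J + 2\right) \left(J - 4\right) = -8 + \left(2 + J\right) \left(-4 + J\right) = -8 + \left(-4 + J\right) \left(2 + J\right)$)
$q{\left(H \right)} = - 16 H$ ($q{\left(H \right)} = H \left(-16 + 2^{2} - 4\right) = H \left(-16 + 4 - 4\right) = H \left(-16\right) = - 16 H$)
$C{\left(S,m \right)} = m - 16 S^{2}$ ($C{\left(S,m \right)} = m - 16 S S = m - 16 S^{2}$)
$\left(C{\left(7,-11 \right)} + 107\right) \left(-80\right) = \left(\left(-11 - 16 \cdot 7^{2}\right) + 107\right) \left(-80\right) = \left(\left(-11 - 784\right) + 107\right) \left(-80\right) = \left(-795 + 107\right) \left(-80\right) = \left(-688\right) \left(-80\right) = 55040$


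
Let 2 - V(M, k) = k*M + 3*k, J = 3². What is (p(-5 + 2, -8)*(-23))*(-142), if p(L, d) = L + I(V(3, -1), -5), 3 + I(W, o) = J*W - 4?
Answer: 202492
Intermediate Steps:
J = 9
V(M, k) = 2 - 3*k - M*k (V(M, k) = 2 - (k*M + 3*k) = 2 - (M*k + 3*k) = 2 - (3*k + M*k) = 2 + (-3*k - M*k) = 2 - 3*k - M*k)
I(W, o) = -7 + 9*W (I(W, o) = -3 + (9*W - 4) = -3 + (-4 + 9*W) = -7 + 9*W)
p(L, d) = 65 + L (p(L, d) = L + (-7 + 9*(2 - 3*(-1) - 1*3*(-1))) = L + (-7 + 9*(2 + 3 + 3)) = L + (-7 + 9*8) = L + (-7 + 72) = L + 65 = 65 + L)
(p(-5 + 2, -8)*(-23))*(-142) = ((65 + (-5 + 2))*(-23))*(-142) = ((65 - 3)*(-23))*(-142) = (62*(-23))*(-142) = -1426*(-142) = 202492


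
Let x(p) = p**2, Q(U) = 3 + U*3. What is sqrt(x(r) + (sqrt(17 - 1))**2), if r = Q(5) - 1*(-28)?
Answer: 2*sqrt(533) ≈ 46.174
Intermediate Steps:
Q(U) = 3 + 3*U
r = 46 (r = (3 + 3*5) - 1*(-28) = (3 + 15) + 28 = 18 + 28 = 46)
sqrt(x(r) + (sqrt(17 - 1))**2) = sqrt(46**2 + (sqrt(17 - 1))**2) = sqrt(2116 + (sqrt(16))**2) = sqrt(2116 + 4**2) = sqrt(2116 + 16) = sqrt(2132) = 2*sqrt(533)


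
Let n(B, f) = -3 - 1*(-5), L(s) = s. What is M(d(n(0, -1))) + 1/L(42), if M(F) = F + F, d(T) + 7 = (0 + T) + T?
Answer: -251/42 ≈ -5.9762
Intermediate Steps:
n(B, f) = 2 (n(B, f) = -3 + 5 = 2)
d(T) = -7 + 2*T (d(T) = -7 + ((0 + T) + T) = -7 + (T + T) = -7 + 2*T)
M(F) = 2*F
M(d(n(0, -1))) + 1/L(42) = 2*(-7 + 2*2) + 1/42 = 2*(-7 + 4) + 1/42 = 2*(-3) + 1/42 = -6 + 1/42 = -251/42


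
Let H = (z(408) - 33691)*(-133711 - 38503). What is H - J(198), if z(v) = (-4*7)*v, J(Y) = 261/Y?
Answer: 170927561391/22 ≈ 7.7694e+9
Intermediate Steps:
z(v) = -28*v
H = 7769434610 (H = (-28*408 - 33691)*(-133711 - 38503) = (-11424 - 33691)*(-172214) = -45115*(-172214) = 7769434610)
H - J(198) = 7769434610 - 261/198 = 7769434610 - 1*29/22 = 7769434610 - 29/22 = 170927561391/22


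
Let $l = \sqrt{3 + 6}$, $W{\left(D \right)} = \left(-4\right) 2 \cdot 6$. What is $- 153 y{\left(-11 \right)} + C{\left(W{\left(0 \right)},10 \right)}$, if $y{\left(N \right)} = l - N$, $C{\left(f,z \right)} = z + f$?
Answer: $-2180$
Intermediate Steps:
$W{\left(D \right)} = -48$ ($W{\left(D \right)} = \left(-8\right) 6 = -48$)
$l = 3$ ($l = \sqrt{9} = 3$)
$C{\left(f,z \right)} = f + z$
$y{\left(N \right)} = 3 - N$
$- 153 y{\left(-11 \right)} + C{\left(W{\left(0 \right)},10 \right)} = - 153 \left(3 - -11\right) + \left(-48 + 10\right) = - 153 \left(3 + 11\right) - 38 = \left(-153\right) 14 - 38 = -2142 - 38 = -2180$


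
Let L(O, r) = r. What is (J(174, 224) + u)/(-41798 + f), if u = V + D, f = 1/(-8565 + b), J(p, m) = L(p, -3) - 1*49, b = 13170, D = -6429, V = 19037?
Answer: -57820380/192479789 ≈ -0.30040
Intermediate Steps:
J(p, m) = -52 (J(p, m) = -3 - 1*49 = -3 - 49 = -52)
f = 1/4605 (f = 1/(-8565 + 13170) = 1/4605 ≈ 0.00021716)
u = 12608 (u = 19037 - 6429 = 12608)
(J(174, 224) + u)/(-41798 + f) = (-52 + 12608)/(-41798 + 1/4605) = 12556/(-192479789/4605) = 12556*(-4605/192479789) = -57820380/192479789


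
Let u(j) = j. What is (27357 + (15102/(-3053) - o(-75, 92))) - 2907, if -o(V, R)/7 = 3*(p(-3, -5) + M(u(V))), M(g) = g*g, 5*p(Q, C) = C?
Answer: 435202260/3053 ≈ 1.4255e+5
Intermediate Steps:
p(Q, C) = C/5
M(g) = g²
o(V, R) = 21 - 21*V² (o(V, R) = -21*((⅕)*(-5) + V²) = -21*(-1 + V²) = -7*(-3 + 3*V²) = 21 - 21*V²)
(27357 + (15102/(-3053) - o(-75, 92))) - 2907 = (27357 + (15102/(-3053) - (21 - 21*(-75)²))) - 2907 = (27357 + (15102*(-1/3053) - (21 - 21*5625))) - 2907 = (27357 + (-15102/3053 - (21 - 118125))) - 2907 = (27357 + (-15102/3053 - 1*(-118104))) - 2907 = (27357 + (-15102/3053 + 118104)) - 2907 = (27357 + 360556410/3053) - 2907 = 444077331/3053 - 2907 = 435202260/3053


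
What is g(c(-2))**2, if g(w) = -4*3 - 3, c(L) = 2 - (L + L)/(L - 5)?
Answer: 225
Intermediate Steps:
c(L) = 2 - 2*L/(-5 + L)
g(w) = -15 (g(w) = -12 - 3 = -15)
g(c(-2))**2 = (-15)**2 = 225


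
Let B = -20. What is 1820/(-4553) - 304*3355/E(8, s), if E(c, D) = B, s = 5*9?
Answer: 232182968/4553 ≈ 50996.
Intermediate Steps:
s = 45
E(c, D) = -20
1820/(-4553) - 304*3355/E(8, s) = 1820/(-4553) - 304/((-20/3355)) = 1820*(-1/4553) - 304/((-20*1/3355)) = -1820/4553 - 304/(-4/671) = -1820/4553 - 304*(-671/4) = -1820/4553 + 50996 = 232182968/4553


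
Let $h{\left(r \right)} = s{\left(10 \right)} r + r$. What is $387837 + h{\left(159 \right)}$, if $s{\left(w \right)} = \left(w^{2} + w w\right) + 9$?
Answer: $421227$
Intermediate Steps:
$s{\left(w \right)} = 9 + 2 w^{2}$ ($s{\left(w \right)} = \left(w^{2} + w^{2}\right) + 9 = 2 w^{2} + 9 = 9 + 2 w^{2}$)
$h{\left(r \right)} = 210 r$ ($h{\left(r \right)} = \left(9 + 2 \cdot 10^{2}\right) r + r = \left(9 + 2 \cdot 100\right) r + r = \left(9 + 200\right) r + r = 209 r + r = 210 r$)
$387837 + h{\left(159 \right)} = 387837 + 210 \cdot 159 = 387837 + 33390 = 421227$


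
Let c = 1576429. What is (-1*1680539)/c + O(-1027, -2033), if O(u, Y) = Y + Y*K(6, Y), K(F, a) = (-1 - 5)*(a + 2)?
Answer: -39057876153898/1576429 ≈ -2.4776e+7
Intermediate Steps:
K(F, a) = -12 - 6*a (K(F, a) = -6*(2 + a) = -12 - 6*a)
O(u, Y) = Y + Y*(-12 - 6*Y)
(-1*1680539)/c + O(-1027, -2033) = -1*1680539/1576429 - 1*(-2033)*(11 + 6*(-2033)) = -1680539*1/1576429 - 1*(-2033)*(11 - 12198) = -1680539/1576429 - 1*(-2033)*(-12187) = -1680539/1576429 - 24776171 = -39057876153898/1576429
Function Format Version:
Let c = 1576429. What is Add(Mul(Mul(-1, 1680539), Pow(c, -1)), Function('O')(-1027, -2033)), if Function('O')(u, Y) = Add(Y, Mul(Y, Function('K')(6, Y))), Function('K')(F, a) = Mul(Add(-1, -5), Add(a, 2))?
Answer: Rational(-39057876153898, 1576429) ≈ -2.4776e+7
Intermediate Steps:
Function('K')(F, a) = Add(-12, Mul(-6, a)) (Function('K')(F, a) = Mul(-6, Add(2, a)) = Add(-12, Mul(-6, a)))
Function('O')(u, Y) = Add(Y, Mul(Y, Add(-12, Mul(-6, Y))))
Add(Mul(Mul(-1, 1680539), Pow(c, -1)), Function('O')(-1027, -2033)) = Add(Mul(Mul(-1, 1680539), Pow(1576429, -1)), Mul(-1, -2033, Add(11, Mul(6, -2033)))) = Add(Mul(-1680539, Rational(1, 1576429)), Mul(-1, -2033, Add(11, -12198))) = Add(Rational(-1680539, 1576429), Mul(-1, -2033, -12187)) = Add(Rational(-1680539, 1576429), -24776171) = Rational(-39057876153898, 1576429)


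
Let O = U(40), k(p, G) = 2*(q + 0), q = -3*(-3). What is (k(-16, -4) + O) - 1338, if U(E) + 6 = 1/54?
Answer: -71603/54 ≈ -1326.0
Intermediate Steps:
q = 9
U(E) = -323/54 (U(E) = -6 + 1/54 = -323/54)
k(p, G) = 18 (k(p, G) = 2*(9 + 0) = 2*9 = 18)
O = -323/54 ≈ -5.9815
(k(-16, -4) + O) - 1338 = (18 - 323/54) - 1338 = 649/54 - 1338 = -71603/54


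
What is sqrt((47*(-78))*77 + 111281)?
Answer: I*sqrt(171001) ≈ 413.52*I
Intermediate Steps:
sqrt((47*(-78))*77 + 111281) = sqrt(-3666*77 + 111281) = sqrt(-282282 + 111281) = sqrt(-171001) = I*sqrt(171001)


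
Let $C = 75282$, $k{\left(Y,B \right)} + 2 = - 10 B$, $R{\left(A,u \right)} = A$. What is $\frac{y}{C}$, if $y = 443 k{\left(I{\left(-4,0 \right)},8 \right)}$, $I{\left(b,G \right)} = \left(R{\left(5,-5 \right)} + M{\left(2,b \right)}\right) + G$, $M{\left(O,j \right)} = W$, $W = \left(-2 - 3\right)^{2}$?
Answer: $- \frac{18163}{37641} \approx -0.48253$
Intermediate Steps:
$W = 25$ ($W = \left(-5\right)^{2} = 25$)
$M{\left(O,j \right)} = 25$
$I{\left(b,G \right)} = 30 + G$ ($I{\left(b,G \right)} = \left(5 + 25\right) + G = 30 + G$)
$k{\left(Y,B \right)} = -2 - 10 B$
$y = -36326$ ($y = 443 \left(-2 - 80\right) = 443 \left(-82\right) = -36326$)
$\frac{y}{C} = - \frac{36326}{75282} = \left(-36326\right) \frac{1}{75282} = - \frac{18163}{37641}$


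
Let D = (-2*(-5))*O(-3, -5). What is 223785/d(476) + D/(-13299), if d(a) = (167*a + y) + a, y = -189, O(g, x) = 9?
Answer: 329881845/117886769 ≈ 2.7983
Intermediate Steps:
D = 90 (D = -2*(-5)*9 = 10*9 = 90)
d(a) = -189 + 168*a (d(a) = (167*a - 189) + a = (-189 + 167*a) + a = -189 + 168*a)
223785/d(476) + D/(-13299) = 223785/(-189 + 168*476) + 90/(-13299) = 223785/(-189 + 79968) + 90*(-1/13299) = 223785/79779 - 30/4433 = 223785*(1/79779) - 30/4433 = 74595/26593 - 30/4433 = 329881845/117886769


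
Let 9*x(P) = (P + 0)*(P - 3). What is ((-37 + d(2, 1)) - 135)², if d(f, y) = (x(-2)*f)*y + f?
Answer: 2280100/81 ≈ 28149.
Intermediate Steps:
x(P) = P*(-3 + P)/9 (x(P) = ((P + 0)*(P - 3))/9 = (P*(-3 + P))/9 = P*(-3 + P)/9)
d(f, y) = f + 10*f*y/9 (d(f, y) = (((⅑)*(-2)*(-3 - 2))*f)*y + f = (((⅑)*(-2)*(-5))*f)*y + f = (10*f/9)*y + f = 10*f*y/9 + f = f + 10*f*y/9)
((-37 + d(2, 1)) - 135)² = ((-37 + (⅑)*2*(9 + 10*1)) - 135)² = ((-37 + (⅑)*2*(9 + 10)) - 135)² = ((-37 + (⅑)*2*19) - 135)² = ((-37 + 38/9) - 135)² = (-295/9 - 135)² = (-1510/9)² = 2280100/81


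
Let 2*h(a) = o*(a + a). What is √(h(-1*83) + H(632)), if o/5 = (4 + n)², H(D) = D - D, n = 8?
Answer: 12*I*√415 ≈ 244.46*I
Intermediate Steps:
H(D) = 0
o = 720 (o = 5*(4 + 8)² = 5*12² = 5*144 = 720)
h(a) = 720*a (h(a) = (720*(a + a))/2 = (720*(2*a))/2 = (1440*a)/2 = 720*a)
√(h(-1*83) + H(632)) = √(720*(-1*83) + 0) = √(720*(-83) + 0) = √(-59760 + 0) = √(-59760) = 12*I*√415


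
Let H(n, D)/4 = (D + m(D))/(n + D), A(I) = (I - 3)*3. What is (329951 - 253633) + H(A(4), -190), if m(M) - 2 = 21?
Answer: 14272134/187 ≈ 76322.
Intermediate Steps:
m(M) = 23 (m(M) = 2 + 21 = 23)
A(I) = -9 + 3*I (A(I) = (-3 + I)*3 = -9 + 3*I)
H(n, D) = 4*(23 + D)/(D + n) (H(n, D) = 4*((D + 23)/(n + D)) = 4*((23 + D)/(D + n)) = 4*(23 + D)/(D + n))
(329951 - 253633) + H(A(4), -190) = (329951 - 253633) + 4*(23 - 190)/(-190 + (-9 + 3*4)) = 76318 + 4*(-167)/(-190 + (-9 + 12)) = 76318 + 4*(-167)/(-190 + 3) = 76318 + 4*(-167)/(-187) = 76318 + 4*(-1/187)*(-167) = 76318 + 668/187 = 14272134/187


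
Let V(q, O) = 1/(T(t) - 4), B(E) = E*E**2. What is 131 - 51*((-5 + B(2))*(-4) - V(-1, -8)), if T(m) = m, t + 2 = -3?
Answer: 2212/3 ≈ 737.33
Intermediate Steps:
t = -5 (t = -2 - 3 = -5)
B(E) = E**3
V(q, O) = -1/9 (V(q, O) = 1/(-5 - 4) = 1/(-9) = -1/9)
131 - 51*((-5 + B(2))*(-4) - V(-1, -8)) = 131 - 51*((-5 + 2**3)*(-4) - 1*(-1/9)) = 131 - 51*((-5 + 8)*(-4) + 1/9) = 131 - 51*(3*(-4) + 1/9) = 131 - 51*(-12 + 1/9) = 131 - 51*(-107/9) = 131 + 1819/3 = 2212/3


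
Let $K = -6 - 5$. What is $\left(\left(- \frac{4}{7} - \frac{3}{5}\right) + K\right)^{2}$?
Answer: $\frac{181476}{1225} \approx 148.14$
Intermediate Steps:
$K = -11$ ($K = -6 - 5 = -11$)
$\left(\left(- \frac{4}{7} - \frac{3}{5}\right) + K\right)^{2} = \left(\left(- \frac{4}{7} - \frac{3}{5}\right) - 11\right)^{2} = \left(- \frac{41}{35} - 11\right)^{2} = \left(- \frac{426}{35}\right)^{2} = \frac{181476}{1225}$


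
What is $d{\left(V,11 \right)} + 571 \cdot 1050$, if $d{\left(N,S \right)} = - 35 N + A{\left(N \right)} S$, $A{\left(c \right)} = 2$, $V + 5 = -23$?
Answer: $600552$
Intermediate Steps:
$V = -28$ ($V = -5 - 23 = -28$)
$d{\left(N,S \right)} = - 35 N + 2 S$
$d{\left(V,11 \right)} + 571 \cdot 1050 = \left(\left(-35\right) \left(-28\right) + 2 \cdot 11\right) + 571 \cdot 1050 = \left(980 + 22\right) + 599550 = 1002 + 599550 = 600552$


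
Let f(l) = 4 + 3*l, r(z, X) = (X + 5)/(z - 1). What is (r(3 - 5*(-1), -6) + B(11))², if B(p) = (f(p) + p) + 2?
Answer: 121801/49 ≈ 2485.7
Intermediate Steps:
r(z, X) = (5 + X)/(-1 + z)
B(p) = 6 + 4*p (B(p) = ((4 + 3*p) + p) + 2 = (4 + 4*p) + 2 = 6 + 4*p)
(r(3 - 5*(-1), -6) + B(11))² = ((5 - 6)/(-1 + (3 - 5*(-1))) + (6 + 4*11))² = (-1/(-1 + (3 + 5)) + (6 + 44))² = (-1/(-1 + 8) + 50)² = (-1/7 + 50)² = ((⅐)*(-1) + 50)² = (-⅐ + 50)² = (349/7)² = 121801/49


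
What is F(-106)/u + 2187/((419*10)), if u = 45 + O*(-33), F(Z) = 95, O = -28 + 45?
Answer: 365221/1081020 ≈ 0.33785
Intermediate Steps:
O = 17
u = -516 (u = 45 + 17*(-33) = 45 - 561 = -516)
F(-106)/u + 2187/((419*10)) = 95/(-516) + 2187/((419*10)) = 95*(-1/516) + 2187/4190 = -95/516 + 2187*(1/4190) = -95/516 + 2187/4190 = 365221/1081020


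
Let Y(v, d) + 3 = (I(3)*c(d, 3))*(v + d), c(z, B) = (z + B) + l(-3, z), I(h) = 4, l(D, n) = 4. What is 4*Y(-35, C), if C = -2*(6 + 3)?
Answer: 9316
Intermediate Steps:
C = -18 (C = -2*9 = -18)
c(z, B) = 4 + B + z (c(z, B) = (z + B) + 4 = (B + z) + 4 = 4 + B + z)
Y(v, d) = -3 + (28 + 4*d)*(d + v) (Y(v, d) = -3 + (4*(4 + 3 + d))*(v + d) = -3 + (4*(7 + d))*(d + v) = -3 + (28 + 4*d)*(d + v))
4*Y(-35, C) = 4*(-3 + 4*(-18)*(7 - 18) + 4*(-35)*(7 - 18)) = 4*(-3 + 4*(-18)*(-11) + 4*(-35)*(-11)) = 4*(-3 + 792 + 1540) = 4*2329 = 9316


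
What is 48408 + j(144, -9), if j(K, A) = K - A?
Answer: 48561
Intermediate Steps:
48408 + j(144, -9) = 48408 + (144 - 1*(-9)) = 48408 + (144 + 9) = 48408 + 153 = 48561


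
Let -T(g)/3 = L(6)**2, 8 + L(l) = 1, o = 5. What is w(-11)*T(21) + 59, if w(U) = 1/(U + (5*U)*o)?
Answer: 17021/286 ≈ 59.514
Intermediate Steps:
L(l) = -7 (L(l) = -8 + 1 = -7)
T(g) = -147 (T(g) = -3*(-7)**2 = -3*49 = -147)
w(U) = 1/(26*U) (w(U) = 1/(U + (5*U)*5) = 1/(U + 25*U) = 1/(26*U))
w(-11)*T(21) + 59 = ((1/26)/(-11))*(-147) + 59 = ((1/26)*(-1/11))*(-147) + 59 = -1/286*(-147) + 59 = 147/286 + 59 = 17021/286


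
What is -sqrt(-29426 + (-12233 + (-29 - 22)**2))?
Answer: -I*sqrt(39058) ≈ -197.63*I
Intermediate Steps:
-sqrt(-29426 + (-12233 + (-29 - 22)**2)) = -sqrt(-29426 + (-12233 + (-51)**2)) = -sqrt(-29426 + (-12233 + 2601)) = -sqrt(-29426 - 9632) = -sqrt(-39058) = -I*sqrt(39058)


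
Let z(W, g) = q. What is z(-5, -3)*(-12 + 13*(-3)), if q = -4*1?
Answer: 204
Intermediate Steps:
q = -4
z(W, g) = -4
z(-5, -3)*(-12 + 13*(-3)) = -4*(-12 + 13*(-3)) = -4*(-12 - 39) = -4*(-51) = 204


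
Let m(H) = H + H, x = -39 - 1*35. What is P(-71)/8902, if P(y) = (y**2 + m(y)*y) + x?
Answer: 15049/8902 ≈ 1.6905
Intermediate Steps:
x = -74 (x = -39 - 35 = -74)
m(H) = 2*H
P(y) = -74 + 3*y**2 (P(y) = (y**2 + (2*y)*y) - 74 = (y**2 + 2*y**2) - 74 = 3*y**2 - 74 = -74 + 3*y**2)
P(-71)/8902 = (-74 + 3*(-71)**2)/8902 = (-74 + 3*5041)*(1/8902) = (-74 + 15123)*(1/8902) = 15049*(1/8902) = 15049/8902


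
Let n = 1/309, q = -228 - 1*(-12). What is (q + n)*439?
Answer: -29300177/309 ≈ -94823.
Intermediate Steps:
q = -216 (q = -228 + 12 = -216)
n = 1/309 ≈ 0.0032362
(q + n)*439 = (-216 + 1/309)*439 = -66743/309*439 = -29300177/309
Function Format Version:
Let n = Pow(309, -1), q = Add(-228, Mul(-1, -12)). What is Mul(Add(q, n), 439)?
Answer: Rational(-29300177, 309) ≈ -94823.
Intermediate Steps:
q = -216 (q = Add(-228, 12) = -216)
n = Rational(1, 309) ≈ 0.0032362
Mul(Add(q, n), 439) = Mul(Add(-216, Rational(1, 309)), 439) = Mul(Rational(-66743, 309), 439) = Rational(-29300177, 309)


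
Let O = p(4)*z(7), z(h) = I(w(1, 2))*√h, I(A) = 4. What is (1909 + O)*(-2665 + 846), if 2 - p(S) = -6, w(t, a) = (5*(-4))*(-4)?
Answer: -3472471 - 58208*√7 ≈ -3.6265e+6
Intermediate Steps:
w(t, a) = 80 (w(t, a) = -20*(-4) = 80)
p(S) = 8 (p(S) = 2 - 1*(-6) = 2 + 6 = 8)
z(h) = 4*√h
O = 32*√7 (O = 8*(4*√7) = 32*√7 ≈ 84.664)
(1909 + O)*(-2665 + 846) = (1909 + 32*√7)*(-2665 + 846) = (1909 + 32*√7)*(-1819) = -3472471 - 58208*√7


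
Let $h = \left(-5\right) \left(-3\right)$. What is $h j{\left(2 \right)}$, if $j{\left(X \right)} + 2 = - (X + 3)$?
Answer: $-105$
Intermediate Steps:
$j{\left(X \right)} = -5 - X$ ($j{\left(X \right)} = -2 - \left(X + 3\right) = -2 - \left(3 + X\right) = -5 - X$)
$h = 15$
$h j{\left(2 \right)} = 15 \left(-5 - 2\right) = 15 \left(-7\right) = -105$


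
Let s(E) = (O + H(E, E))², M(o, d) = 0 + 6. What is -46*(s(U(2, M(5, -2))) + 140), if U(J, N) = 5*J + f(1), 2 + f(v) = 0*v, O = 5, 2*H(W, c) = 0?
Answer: -7590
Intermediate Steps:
H(W, c) = 0 (H(W, c) = (½)*0 = 0)
M(o, d) = 6
f(v) = -2 (f(v) = -2 + 0*v = -2 + 0 = -2)
U(J, N) = -2 + 5*J (U(J, N) = 5*J - 2 = -2 + 5*J)
s(E) = 25 (s(E) = (5 + 0)² = 5² = 25)
-46*(s(U(2, M(5, -2))) + 140) = -46*(25 + 140) = -46*165 = -7590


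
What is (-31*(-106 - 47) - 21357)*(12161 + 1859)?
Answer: -232928280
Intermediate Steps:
(-31*(-106 - 47) - 21357)*(12161 + 1859) = (-31*(-153) - 21357)*14020 = (4743 - 21357)*14020 = -16614*14020 = -232928280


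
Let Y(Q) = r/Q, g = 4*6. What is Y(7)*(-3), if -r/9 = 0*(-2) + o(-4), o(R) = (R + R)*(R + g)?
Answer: -4320/7 ≈ -617.14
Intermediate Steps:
g = 24
o(R) = 2*R*(24 + R) (o(R) = (R + R)*(R + 24) = (2*R)*(24 + R) = 2*R*(24 + R))
r = 1440 (r = -9*(0*(-2) + 2*(-4)*(24 - 4)) = -9*(0 + 2*(-4)*20) = -9*(0 - 160) = -9*(-160) = 1440)
Y(Q) = 1440/Q
Y(7)*(-3) = (1440/7)*(-3) = -4320/7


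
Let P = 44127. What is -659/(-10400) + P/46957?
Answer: 489865463/488352800 ≈ 1.0031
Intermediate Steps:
-659/(-10400) + P/46957 = -659/(-10400) + 44127/46957 = -659*(-1/10400) + 44127*(1/46957) = 659/10400 + 44127/46957 = 489865463/488352800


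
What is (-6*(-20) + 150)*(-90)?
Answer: -24300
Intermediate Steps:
(-6*(-20) + 150)*(-90) = (120 + 150)*(-90) = 270*(-90) = -24300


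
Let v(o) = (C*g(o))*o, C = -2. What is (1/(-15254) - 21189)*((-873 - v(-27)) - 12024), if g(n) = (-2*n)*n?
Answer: -21278991655845/15254 ≈ -1.3950e+9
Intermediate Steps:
g(n) = -2*n**2
v(o) = 4*o**3 (v(o) = (-(-4)*o**2)*o = (4*o**2)*o = 4*o**3)
(1/(-15254) - 21189)*((-873 - v(-27)) - 12024) = (1/(-15254) - 21189)*((-873 - 4*(-27)**3) - 12024) = (-1/15254 - 21189)*((-873 - 4*(-19683)) - 12024) = -323217007*((-873 - 1*(-78732)) - 12024)/15254 = -323217007*((-873 + 78732) - 12024)/15254 = -323217007*(77859 - 12024)/15254 = -323217007/15254*65835 = -21278991655845/15254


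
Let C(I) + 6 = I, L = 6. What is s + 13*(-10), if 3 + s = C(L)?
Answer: -133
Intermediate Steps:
C(I) = -6 + I
s = -3 (s = -3 + (-6 + 6) = -3 + 0 = -3)
s + 13*(-10) = -3 + 13*(-10) = -3 - 130 = -133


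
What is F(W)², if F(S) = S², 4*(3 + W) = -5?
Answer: 83521/256 ≈ 326.25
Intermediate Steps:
W = -17/4 (W = -3 + (¼)*(-5) = -3 - 5/4 = -17/4 ≈ -4.2500)
F(W)² = ((-17/4)²)² = (289/16)² = 83521/256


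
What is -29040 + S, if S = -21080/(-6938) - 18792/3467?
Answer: -349293395188/12027023 ≈ -29042.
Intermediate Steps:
S = -28647268/12027023 (S = -21080*(-1/6938) - 18792*1/3467 = 10540/3469 - 18792/3467 = -28647268/12027023 ≈ -2.3819)
-29040 + S = -29040 - 28647268/12027023 = -349293395188/12027023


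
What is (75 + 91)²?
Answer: 27556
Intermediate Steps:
(75 + 91)² = 166² = 27556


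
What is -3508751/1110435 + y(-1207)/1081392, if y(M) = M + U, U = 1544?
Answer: -1264653681599/400271841840 ≈ -3.1595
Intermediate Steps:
y(M) = 1544 + M (y(M) = M + 1544 = 1544 + M)
-3508751/1110435 + y(-1207)/1081392 = -3508751/1110435 + (1544 - 1207)/1081392 = -3508751*1/1110435 + 337*(1/1081392) = -3508751/1110435 + 337/1081392 = -1264653681599/400271841840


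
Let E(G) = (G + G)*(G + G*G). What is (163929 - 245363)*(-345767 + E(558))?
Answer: -28319421471290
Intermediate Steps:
E(G) = 2*G*(G + G²) (E(G) = (2*G)*(G + G²) = 2*G*(G + G²))
(163929 - 245363)*(-345767 + E(558)) = (163929 - 245363)*(-345767 + 2*558²*(1 + 558)) = -81434*(-345767 + 2*311364*559) = -81434*(-345767 + 348104952) = -81434*347759185 = -28319421471290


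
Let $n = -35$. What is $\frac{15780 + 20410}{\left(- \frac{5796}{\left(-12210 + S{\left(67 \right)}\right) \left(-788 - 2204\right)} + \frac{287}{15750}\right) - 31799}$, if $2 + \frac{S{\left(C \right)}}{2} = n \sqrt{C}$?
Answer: $- \frac{40434104022813764398736370000}{35528138807662415465432189467} - \frac{1158351583331250000 \sqrt{67}}{35528138807662415465432189467} \approx -1.1381$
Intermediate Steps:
$S{\left(C \right)} = -4 - 70 \sqrt{C}$ ($S{\left(C \right)} = -4 + 2 \left(- 35 \sqrt{C}\right) = -4 - 70 \sqrt{C}$)
$\frac{15780 + 20410}{\left(- \frac{5796}{\left(-12210 + S{\left(67 \right)}\right) \left(-788 - 2204\right)} + \frac{287}{15750}\right) - 31799} = \frac{15780 + 20410}{\left(- \frac{5796}{\left(-12210 - \left(4 + 70 \sqrt{67}\right)\right) \left(-788 - 2204\right)} + \frac{287}{15750}\right) - 31799} = \frac{36190}{\left(- \frac{5796}{\left(-12214 - 70 \sqrt{67}\right) \left(-2992\right)} + 287 \cdot \frac{1}{15750}\right) - 31799} = \frac{36190}{\left(- \frac{5796}{36544288 + 209440 \sqrt{67}} + \frac{41}{2250}\right) - 31799} = \frac{36190}{\left(\frac{41}{2250} - \frac{5796}{36544288 + 209440 \sqrt{67}}\right) - 31799} = \frac{36190}{- \frac{71547709}{2250} - \frac{5796}{36544288 + 209440 \sqrt{67}}}$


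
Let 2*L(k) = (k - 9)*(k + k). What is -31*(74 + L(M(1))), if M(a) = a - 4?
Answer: -3410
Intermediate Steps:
M(a) = -4 + a
L(k) = k*(-9 + k) (L(k) = ((k - 9)*(k + k))/2 = ((-9 + k)*(2*k))/2 = (2*k*(-9 + k))/2 = k*(-9 + k))
-31*(74 + L(M(1))) = -31*(74 + (-4 + 1)*(-9 + (-4 + 1))) = -31*(74 - 3*(-9 - 3)) = -31*(74 - 3*(-12)) = -31*(74 + 36) = -31*110 = -3410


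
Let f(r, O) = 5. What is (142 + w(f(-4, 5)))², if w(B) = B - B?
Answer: 20164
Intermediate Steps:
w(B) = 0
(142 + w(f(-4, 5)))² = (142 + 0)² = 142² = 20164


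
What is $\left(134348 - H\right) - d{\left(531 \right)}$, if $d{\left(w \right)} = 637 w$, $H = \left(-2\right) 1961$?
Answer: $-199977$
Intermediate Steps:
$H = -3922$
$\left(134348 - H\right) - d{\left(531 \right)} = \left(134348 - -3922\right) - 637 \cdot 531 = \left(134348 + 3922\right) - 338247 = 138270 - 338247 = -199977$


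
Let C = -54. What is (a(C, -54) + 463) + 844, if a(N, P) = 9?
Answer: 1316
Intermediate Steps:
(a(C, -54) + 463) + 844 = (9 + 463) + 844 = 472 + 844 = 1316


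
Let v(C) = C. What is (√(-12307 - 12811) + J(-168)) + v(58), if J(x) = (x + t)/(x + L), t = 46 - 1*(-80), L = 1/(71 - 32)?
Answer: 381596/6551 + I*√25118 ≈ 58.25 + 158.49*I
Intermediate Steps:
L = 1/39 ≈ 0.025641
t = 126 (t = 46 + 80 = 126)
J(x) = (126 + x)/(1/39 + x) (J(x) = (x + 126)/(x + 1/39) = (126 + x)/(1/39 + x))
(√(-12307 - 12811) + J(-168)) + v(58) = (√(-12307 - 12811) + 39*(126 - 168)/(1 + 39*(-168))) + 58 = (√(-25118) + 39*(-42)/(1 - 6552)) + 58 = (I*√25118 + 39*(-42)/(-6551)) + 58 = (I*√25118 + 39*(-1/6551)*(-42)) + 58 = (I*√25118 + 1638/6551) + 58 = (1638/6551 + I*√25118) + 58 = 381596/6551 + I*√25118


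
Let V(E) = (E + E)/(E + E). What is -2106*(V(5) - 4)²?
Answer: -18954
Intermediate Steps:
V(E) = 1 (V(E) = (2*E)/((2*E)) = (2*E)*(1/(2*E)) = 1)
-2106*(V(5) - 4)² = -2106*(1 - 4)² = -2106*(-3)² = -2106*9 = -18954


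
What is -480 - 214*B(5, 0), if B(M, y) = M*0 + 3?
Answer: -1122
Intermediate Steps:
B(M, y) = 3 (B(M, y) = 0 + 3 = 3)
-480 - 214*B(5, 0) = -480 - 214*3 = -480 - 642 = -1122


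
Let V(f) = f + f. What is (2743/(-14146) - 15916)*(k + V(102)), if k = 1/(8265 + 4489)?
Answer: -585800343820343/180418084 ≈ -3.2469e+6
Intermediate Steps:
V(f) = 2*f
k = 1/12754 ≈ 7.8407e-5
(2743/(-14146) - 15916)*(k + V(102)) = (2743/(-14146) - 15916)*(1/12754 + 2*102) = (2743*(-1/14146) - 15916)*(1/12754 + 204) = (-2743/14146 - 15916)*(2601817/12754) = -225150479/14146*2601817/12754 = -585800343820343/180418084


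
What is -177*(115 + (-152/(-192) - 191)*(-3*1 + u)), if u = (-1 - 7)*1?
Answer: -3125525/8 ≈ -3.9069e+5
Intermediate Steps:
u = -8 (u = -8*1 = -8)
-177*(115 + (-152/(-192) - 191)*(-3*1 + u)) = -177*(115 + (-152/(-192) - 191)*(-3*1 - 8)) = -177*(115 + (-152*(-1/192) - 191)*(-3 - 8)) = -177*(115 + (19/24 - 191)*(-11)) = -177*(115 - 4565/24*(-11)) = -177*(115 + 50215/24) = -177*52975/24 = -3125525/8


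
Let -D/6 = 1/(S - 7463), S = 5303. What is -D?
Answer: -1/360 ≈ -0.0027778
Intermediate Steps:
D = 1/360 (D = -6/(5303 - 7463) = -6/(-2160) = -6*(-1/2160) = 1/360 ≈ 0.0027778)
-D = -1*1/360 = -1/360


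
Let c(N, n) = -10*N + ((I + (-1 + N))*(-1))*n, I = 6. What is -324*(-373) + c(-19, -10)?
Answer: 120902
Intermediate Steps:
c(N, n) = -10*N + n*(-5 - N) (c(N, n) = -10*N + ((6 + (-1 + N))*(-1))*n = -10*N + ((5 + N)*(-1))*n = -10*N + (-5 - N)*n = -10*N + n*(-5 - N))
-324*(-373) + c(-19, -10) = -324*(-373) + (-10*(-19) - 5*(-10) - 1*(-19)*(-10)) = 120852 + (190 + 50 - 190) = 120852 + 50 = 120902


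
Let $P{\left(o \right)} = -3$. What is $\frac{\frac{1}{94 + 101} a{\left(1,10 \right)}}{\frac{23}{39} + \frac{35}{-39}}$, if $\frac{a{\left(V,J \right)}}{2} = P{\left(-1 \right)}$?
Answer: $\frac{1}{10} \approx 0.1$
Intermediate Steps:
$a{\left(V,J \right)} = -6$ ($a{\left(V,J \right)} = 2 \left(-3\right) = -6$)
$\frac{\frac{1}{94 + 101} a{\left(1,10 \right)}}{\frac{23}{39} + \frac{35}{-39}} = \frac{\frac{1}{94 + 101} \left(-6\right)}{\frac{23}{39} + \frac{35}{-39}} = \frac{\frac{1}{195} \left(-6\right)}{23 \cdot \frac{1}{39} + 35 \left(- \frac{1}{39}\right)} = \frac{\frac{1}{195} \left(-6\right)}{\frac{23}{39} - \frac{35}{39}} = - \frac{2}{65 \left(- \frac{4}{13}\right)} = \left(- \frac{2}{65}\right) \left(- \frac{13}{4}\right) = \frac{1}{10}$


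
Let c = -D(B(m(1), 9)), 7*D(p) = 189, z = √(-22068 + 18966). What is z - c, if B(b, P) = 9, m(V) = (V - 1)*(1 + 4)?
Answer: 27 + I*√3102 ≈ 27.0 + 55.696*I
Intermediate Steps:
m(V) = -5 + 5*V (m(V) = (-1 + V)*5 = -5 + 5*V)
z = I*√3102 (z = √(-3102) = I*√3102 ≈ 55.696*I)
D(p) = 27 (D(p) = (⅐)*189 = 27)
c = -27 (c = -1*27 = -27)
z - c = I*√3102 - 1*(-27) = I*√3102 + 27 = 27 + I*√3102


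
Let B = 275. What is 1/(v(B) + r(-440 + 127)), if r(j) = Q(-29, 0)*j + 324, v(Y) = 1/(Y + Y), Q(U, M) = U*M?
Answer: 550/178201 ≈ 0.0030864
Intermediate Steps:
Q(U, M) = M*U
v(Y) = 1/(2*Y)
r(j) = 324 (r(j) = (0*(-29))*j + 324 = 0*j + 324 = 0 + 324 = 324)
1/(v(B) + r(-440 + 127)) = 1/((½)/275 + 324) = 1/((½)*(1/275) + 324) = 1/(1/550 + 324) = 1/(178201/550) = 550/178201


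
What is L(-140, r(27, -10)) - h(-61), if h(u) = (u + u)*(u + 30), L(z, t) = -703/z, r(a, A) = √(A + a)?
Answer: -528777/140 ≈ -3777.0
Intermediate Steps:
h(u) = 2*u*(30 + u) (h(u) = (2*u)*(30 + u) = 2*u*(30 + u))
L(-140, r(27, -10)) - h(-61) = -703/(-140) - 2*(-61)*(30 - 61) = -703*(-1/140) - 2*(-61)*(-31) = 703/140 - 1*3782 = 703/140 - 3782 = -528777/140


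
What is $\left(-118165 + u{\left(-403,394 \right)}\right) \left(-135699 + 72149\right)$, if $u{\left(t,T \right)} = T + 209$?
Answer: $7471065100$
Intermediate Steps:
$u{\left(t,T \right)} = 209 + T$
$\left(-118165 + u{\left(-403,394 \right)}\right) \left(-135699 + 72149\right) = \left(-118165 + \left(209 + 394\right)\right) \left(-135699 + 72149\right) = \left(-118165 + 603\right) \left(-63550\right) = \left(-117562\right) \left(-63550\right) = 7471065100$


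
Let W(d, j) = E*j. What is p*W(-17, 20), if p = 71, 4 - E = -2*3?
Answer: 14200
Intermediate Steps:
E = 10 (E = 4 - (-2)*3 = 4 - 1*(-6) = 4 + 6 = 10)
W(d, j) = 10*j
p*W(-17, 20) = 71*(10*20) = 71*200 = 14200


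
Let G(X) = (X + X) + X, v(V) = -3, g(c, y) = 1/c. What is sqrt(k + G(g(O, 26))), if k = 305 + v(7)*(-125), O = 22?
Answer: sqrt(329186)/22 ≈ 26.079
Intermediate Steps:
G(X) = 3*X (G(X) = 2*X + X = 3*X)
k = 680 (k = 305 - 3*(-125) = 305 + 375 = 680)
sqrt(k + G(g(O, 26))) = sqrt(680 + 3/22) = sqrt(14963/22) = sqrt(329186)/22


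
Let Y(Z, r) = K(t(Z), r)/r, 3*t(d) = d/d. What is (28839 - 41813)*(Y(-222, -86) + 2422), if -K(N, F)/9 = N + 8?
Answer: -1351676729/43 ≈ -3.1434e+7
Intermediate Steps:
t(d) = ⅓ (t(d) = (d/d)/3 = (⅓)*1 = ⅓)
K(N, F) = -72 - 9*N (K(N, F) = -9*(N + 8) = -9*(8 + N) = -72 - 9*N)
Y(Z, r) = -75/r (Y(Z, r) = (-72 - 9*⅓)/r = (-72 - 3)/r = -75/r)
(28839 - 41813)*(Y(-222, -86) + 2422) = (28839 - 41813)*(-75/(-86) + 2422) = -12974*(-75*(-1/86) + 2422) = -12974*(75/86 + 2422) = -12974*208367/86 = -1351676729/43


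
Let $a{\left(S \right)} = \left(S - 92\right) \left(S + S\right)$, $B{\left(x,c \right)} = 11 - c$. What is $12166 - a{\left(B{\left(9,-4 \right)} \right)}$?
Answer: $14476$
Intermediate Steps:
$a{\left(S \right)} = 2 S \left(-92 + S\right)$ ($a{\left(S \right)} = \left(-92 + S\right) 2 S = 2 S \left(-92 + S\right)$)
$12166 - a{\left(B{\left(9,-4 \right)} \right)} = 12166 - 2 \left(11 - -4\right) \left(-92 + \left(11 - -4\right)\right) = 12166 - 2 \left(11 + 4\right) \left(-92 + \left(11 + 4\right)\right) = 12166 - 2 \cdot 15 \left(-92 + 15\right) = 12166 - 2 \cdot 15 \left(-77\right) = 12166 - -2310 = 12166 + 2310 = 14476$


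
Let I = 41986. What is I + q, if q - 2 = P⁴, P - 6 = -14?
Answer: 46084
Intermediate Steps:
P = -8 (P = 6 - 14 = -8)
q = 4098 (q = 2 + (-8)⁴ = 2 + 4096 = 4098)
I + q = 41986 + 4098 = 46084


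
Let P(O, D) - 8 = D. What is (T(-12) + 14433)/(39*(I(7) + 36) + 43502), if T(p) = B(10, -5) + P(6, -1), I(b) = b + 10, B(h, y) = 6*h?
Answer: 14500/45569 ≈ 0.31820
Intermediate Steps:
P(O, D) = 8 + D
I(b) = 10 + b
T(p) = 67 (T(p) = 6*10 + (8 - 1) = 60 + 7 = 67)
(T(-12) + 14433)/(39*(I(7) + 36) + 43502) = (67 + 14433)/(39*((10 + 7) + 36) + 43502) = 14500/(39*(17 + 36) + 43502) = 14500/(39*53 + 43502) = 14500/(2067 + 43502) = 14500/45569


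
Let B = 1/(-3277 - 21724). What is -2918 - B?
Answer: -72952917/25001 ≈ -2918.0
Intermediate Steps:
B = -1/25001 (B = 1/(-25001) = -1/25001 ≈ -3.9998e-5)
-2918 - B = -2918 - 1*(-1/25001) = -2918 + 1/25001 = -72952917/25001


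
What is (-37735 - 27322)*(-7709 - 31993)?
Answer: 2582893014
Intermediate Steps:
(-37735 - 27322)*(-7709 - 31993) = -65057*(-39702) = 2582893014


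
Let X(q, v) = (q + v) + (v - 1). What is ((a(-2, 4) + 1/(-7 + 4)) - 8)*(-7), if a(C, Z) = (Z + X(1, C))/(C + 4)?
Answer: 175/3 ≈ 58.333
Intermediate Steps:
X(q, v) = -1 + q + 2*v (X(q, v) = (q + v) + (-1 + v) = -1 + q + 2*v)
a(C, Z) = (Z + 2*C)/(4 + C) (a(C, Z) = (Z + (-1 + 1 + 2*C))/(C + 4) = (Z + 2*C)/(4 + C))
((a(-2, 4) + 1/(-7 + 4)) - 8)*(-7) = (((4 + 2*(-2))/(4 - 2) + 1/(-7 + 4)) - 8)*(-7) = (((4 - 4)/2 + 1/(-3)) - 8)*(-7) = (((½)*0 - ⅓) - 8)*(-7) = ((0 - ⅓) - 8)*(-7) = (-⅓ - 8)*(-7) = -25/3*(-7) = 175/3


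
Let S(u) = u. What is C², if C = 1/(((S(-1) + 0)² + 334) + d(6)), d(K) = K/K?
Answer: 1/112896 ≈ 8.8577e-6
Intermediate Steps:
d(K) = 1
C = 1/336 (C = 1/(((-1 + 0)² + 334) + 1) = 1/(((-1)² + 334) + 1) = 1/((1 + 334) + 1) = 1/(335 + 1) = 1/336 ≈ 0.0029762)
C² = (1/336)² = 1/112896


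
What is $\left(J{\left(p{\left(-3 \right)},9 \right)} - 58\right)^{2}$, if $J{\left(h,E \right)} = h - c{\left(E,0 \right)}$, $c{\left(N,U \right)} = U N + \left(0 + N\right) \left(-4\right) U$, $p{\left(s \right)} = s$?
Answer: $3721$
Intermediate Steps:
$c{\left(N,U \right)} = - 3 N U$ ($c{\left(N,U \right)} = N U + N \left(-4\right) U = N U + - 4 N U = N U - 4 N U = - 3 N U$)
$J{\left(h,E \right)} = h$ ($J{\left(h,E \right)} = h - \left(-3\right) E 0 = h - 0 = h + 0 = h$)
$\left(J{\left(p{\left(-3 \right)},9 \right)} - 58\right)^{2} = \left(-3 - 58\right)^{2} = \left(-61\right)^{2} = 3721$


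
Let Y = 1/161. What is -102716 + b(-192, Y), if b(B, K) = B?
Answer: -102908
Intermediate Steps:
Y = 1/161 ≈ 0.0062112
-102716 + b(-192, Y) = -102716 - 192 = -102908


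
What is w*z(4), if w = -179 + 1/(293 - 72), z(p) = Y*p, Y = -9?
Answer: 1424088/221 ≈ 6443.8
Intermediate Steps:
z(p) = -9*p
w = -39558/221 (w = -179 + 1/221 = -39558/221 ≈ -179.00)
w*z(4) = -(-356022)*4/221 = -39558/221*(-36) = 1424088/221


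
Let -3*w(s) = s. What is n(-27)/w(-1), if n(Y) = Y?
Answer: -81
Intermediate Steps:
w(s) = -s/3
n(-27)/w(-1) = -27/((-⅓*(-1))) = -27/⅓ = -27*3 = -81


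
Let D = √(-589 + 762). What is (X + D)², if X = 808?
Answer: (808 + √173)² ≈ 6.7429e+5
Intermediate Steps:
D = √173 ≈ 13.153
(X + D)² = (808 + √173)²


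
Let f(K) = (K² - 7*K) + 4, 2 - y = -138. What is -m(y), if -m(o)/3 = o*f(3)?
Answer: -3360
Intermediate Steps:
y = 140 (y = 2 - 1*(-138) = 2 + 138 = 140)
f(K) = 4 + K² - 7*K
m(o) = 24*o (m(o) = -3*o*(4 + 3² - 7*3) = -3*o*(4 + 9 - 21) = -3*o*(-8) = -(-24)*o = 24*o)
-m(y) = -24*140 = -1*3360 = -3360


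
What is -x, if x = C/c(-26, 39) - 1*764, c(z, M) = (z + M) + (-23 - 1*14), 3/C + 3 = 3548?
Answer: 21667041/28360 ≈ 764.00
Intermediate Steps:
C = 3/3545 (C = 3/(-3 + 3548) = 3/3545 ≈ 0.00084626)
c(z, M) = -37 + M + z (c(z, M) = (M + z) + (-23 - 14) = (M + z) - 37 = -37 + M + z)
x = -21667041/28360 (x = 3/(3545*(-37 + 39 - 26)) - 1*764 = (3/3545)/(-24) - 764 = (3/3545)*(-1/24) - 764 = -1/28360 - 764 = -21667041/28360 ≈ -764.00)
-x = -1*(-21667041/28360) = 21667041/28360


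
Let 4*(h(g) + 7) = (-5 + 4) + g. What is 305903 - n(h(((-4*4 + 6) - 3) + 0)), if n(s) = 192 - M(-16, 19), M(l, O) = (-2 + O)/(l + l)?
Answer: 9782735/32 ≈ 3.0571e+5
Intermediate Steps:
M(l, O) = (-2 + O)/(2*l) (M(l, O) = (-2 + O)/((2*l)) = (-2 + O)*(1/(2*l)) = (-2 + O)/(2*l))
h(g) = -29/4 + g/4 (h(g) = -7 + ((-5 + 4) + g)/4 = -7 + (-1 + g)/4 = -7 + (-¼ + g/4) = -29/4 + g/4)
n(s) = 6161/32 (n(s) = 192 - (-2 + 19)/(2*(-16)) = 192 - (-1)*17/(2*16) = 192 - 1*(-17/32) = 192 + 17/32 = 6161/32)
305903 - n(h(((-4*4 + 6) - 3) + 0)) = 305903 - 1*6161/32 = 305903 - 6161/32 = 9782735/32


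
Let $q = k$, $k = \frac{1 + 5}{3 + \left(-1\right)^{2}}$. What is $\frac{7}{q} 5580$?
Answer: $26040$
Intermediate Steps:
$k = \frac{3}{2}$ ($k = \frac{6}{3 + 1} = \frac{6}{4} = 6 \cdot \frac{1}{4} = \frac{3}{2} \approx 1.5$)
$q = \frac{3}{2} \approx 1.5$
$\frac{7}{q} 5580 = \frac{7}{\frac{3}{2}} \cdot 5580 = 7 \cdot \frac{2}{3} \cdot 5580 = \frac{14}{3} \cdot 5580 = 26040$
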